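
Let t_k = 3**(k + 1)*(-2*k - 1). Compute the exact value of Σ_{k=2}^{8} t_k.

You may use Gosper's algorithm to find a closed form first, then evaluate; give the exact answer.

Σ = -472365

t_(k+1)/t_k = 3*(2*k + 3)/(2*k + 1).
So A=3 and B=1, with C=k + 1/2.
f must satisfy (3)·f(k+1) − (1)·f(k) = k + 1/2.
d = 1 from the (0,0,1) case.
A polynomial solution: f(k) = (k - 1)/2.
R(k) = B(k−1)·f(k)/C(k) = (k - 1)/(2*k + 1); s_k = R·t_k = 3**(k + 1)*(1 - k).
s_(k+1) − s_k = 3**(k + 1)*(-2*k - 1) = t_k.
Sum = s_(9) − s_(2); s_(9) = -472392, s_(2) = -27 ⇒ -472365.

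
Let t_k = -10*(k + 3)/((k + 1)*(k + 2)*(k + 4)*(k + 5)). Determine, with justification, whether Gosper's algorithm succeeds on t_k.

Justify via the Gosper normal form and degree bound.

Yes. s_k = 5*k*(-k - 5)/(4*(k**2 + 5*k + 4)).

Step 1: r(k) = (k + 1)*(k + 4)**2/((k + 3)**2*(k + 6)).
Take A(k)=k + 1, B(k)=k + 6, C(k)=k**2 + 6*k + 9.
Need (k + 1)·f(k+1) − (k + 5)·f(k) = k**2 + 6*k + 9.
Degrees (1,1,2) ⇒ d ≤ 4.
A polynomial solution: f(k) = k*(k + 2)*(k + 3)*(k + 5)/8.
Get s_k = R·t_k = 5*k*(-k - 5)/(4*(k**2 + 5*k + 4)) with R(k) = B(k−1)f(k)/C(k) = k*(k + 2)*(k + 5)**2/(8*(k + 3)).
Check: Δs_k = 10*(-k - 3)/(k**4 + 12*k**3 + 49*k**2 + 78*k + 40). ✓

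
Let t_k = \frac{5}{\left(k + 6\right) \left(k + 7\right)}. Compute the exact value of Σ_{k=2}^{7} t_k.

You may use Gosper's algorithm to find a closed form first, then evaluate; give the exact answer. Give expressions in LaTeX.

Σ = 15/56

r(k) = (k + 6)/(k + 8) after simplifying.
So A=k + 6 and B=k + 8, with C=1.
Key eq: (k + 6)·f(k+1) = (k + 7)·f(k) + (1).
d = 1 from the (1,1,0) case.
Match coefficients ⇒ f(k) = k/6.
So s_k = (B(k−1)f/C)·t_k = (k*(k + 7)/6)·t_k = 5*k/(6*(k + 6)).
Check: Δs_k = 5/(k**2 + 13*k + 42). ✓
Sum = s_(8) − s_(2); s_(8) = 10/21, s_(2) = 5/24 ⇒ 15/56.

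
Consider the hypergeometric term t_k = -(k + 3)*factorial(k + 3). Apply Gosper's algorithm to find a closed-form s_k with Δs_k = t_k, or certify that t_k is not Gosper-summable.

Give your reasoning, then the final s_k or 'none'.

The ratio is (k + 4)**2/(k + 3).
Gosper form: A/B · C(k+1)/C(k) with A=k + 4, B=1, C=k + 3.
Solve (k + 4)·f(k+1) − (1)·f(k) = k + 3.
deg f ≤ 0 (via 1,0,1).
Solve for f: f(k) = 1 (degree 0 ≤ 0).
Then R = B(k−1)f/C = 1/(k + 3), so s_k = R(k)·t_k = -factorial(k + 3).
Verify: -(k + 3)*factorial(k + 3) matches t_k.

s_k = -factorial(k + 3)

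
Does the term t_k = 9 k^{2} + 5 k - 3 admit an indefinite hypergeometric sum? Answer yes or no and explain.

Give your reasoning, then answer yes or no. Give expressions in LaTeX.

Ratio r(k) = (9*k**2 + 23*k + 11)/(9*k**2 + 5*k - 3).
Factor: A=1; B=1; C=k**2 + 5*k/9 - 1/3.
Set up (1)·f(k+1) − (1)·f(k) − (k**2 + 5*k/9 - 1/3) = 0.
d = 3 from the (0,0,2) case.
Match coefficients ⇒ f(k) = k*(3*k**2 - 2*k - 4)/9.
So s_k = (B(k−1)f/C)·t_k = (k*(3*k**2 - 2*k - 4)/(9*k**2 + 5*k - 3))·t_k = k*(3*k**2 - 2*k - 4).
s_(k+1) − s_k = 9*k**2 + 5*k - 3 = t_k.

Yes. s_k = k \left(3 k^{2} - 2 k - 4\right).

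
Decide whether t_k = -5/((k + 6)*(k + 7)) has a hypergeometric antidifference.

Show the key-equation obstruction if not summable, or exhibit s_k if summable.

Yes. s_k = -5*k/(6*k + 36).

r(k) = (k + 6)/(k + 8) after simplifying.
A = k + 6, B = k + 8, C = 1.
Need (k + 6)·f(k+1) − (k + 7)·f(k) = 1.
Bound: deg f ≤ 1.
Solving with deg f ≤ 1: f(k) = k/6.
Get s_k = R·t_k = -5*k/(6*k + 36) with R(k) = B(k−1)f(k)/C(k) = k*(k + 7)/6.
Δs = -5/(k**2 + 13*k + 42), as required.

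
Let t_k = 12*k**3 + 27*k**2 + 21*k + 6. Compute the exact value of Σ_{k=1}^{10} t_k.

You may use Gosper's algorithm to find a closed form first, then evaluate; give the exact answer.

The ratio is (4*k**3 + 21*k**2 + 37*k + 22)/(4*k**3 + 9*k**2 + 7*k + 2).
Gosper form: A/B · C(k+1)/C(k) with A=1, B=1, C=k**3 + 9*k**2/4 + 7*k/4 + 1/2.
Key eq: (1)·f(k+1) = (1)·f(k) + (k**3 + 9*k**2/4 + 7*k/4 + 1/2).
Degrees (0,0,3) ⇒ d ≤ 4.
A polynomial solution: f(k) = k**3*(k + 1)/4.
Get s_k = R·t_k = 3*k**3*(k + 1) with R(k) = B(k−1)f(k)/C(k) = k**3/(4*k**2 + 5*k + 2).
s_(k+1) − s_k = 12*k**3 + 27*k**2 + 21*k + 6 = t_k.
Σ_(k=1)^(10) t_k = s_(11) − s_(1) = 47916 − (6) = 47910.

Σ = 47910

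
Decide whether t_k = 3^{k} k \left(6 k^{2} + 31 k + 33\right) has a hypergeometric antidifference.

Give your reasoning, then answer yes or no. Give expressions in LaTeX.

Yes. s_k = 3^{k} \left(3 k^{3} + 2 k^{2} - 3 k - 3\right).

Ratio r(k) = 3*(6*k**3 + 49*k**2 + 113*k + 70)/(k*(6*k**2 + 31*k + 33)).
Gosper form: A/B · C(k+1)/C(k) with A=3, B=1, C=k**3 + 31*k**2/6 + 11*k/2.
f must satisfy (3)·f(k+1) − (1)·f(k) = k**3 + 31*k**2/6 + 11*k/2.
Degrees (0,0,3) ⇒ d ≤ 3.
Coefficient equations give f(k) = (3*k**3 + 2*k**2 - 3*k - 3)/6.
Get s_k = R·t_k = 3**k*(3*k**3 + 2*k**2 - 3*k - 3) with R(k) = B(k−1)f(k)/C(k) = (3*k**3 + 2*k**2 - 3*k - 3)/(k*(2*k + 3)*(3*k + 11)).
s_(k+1) − s_k = 3**k*k*(6*k**2 + 31*k + 33) = t_k.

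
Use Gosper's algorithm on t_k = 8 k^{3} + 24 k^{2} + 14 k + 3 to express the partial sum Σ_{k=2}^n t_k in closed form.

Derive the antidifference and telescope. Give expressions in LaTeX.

Step 1: r(k) = (8*k**3 + 48*k**2 + 86*k + 49)/(8*k**3 + 24*k**2 + 14*k + 3).
Normal form (A,B,C) = (1, 1, k**3 + 3*k**2 + 7*k/4 + 3/8).
Set up (1)·f(k+1) − (1)·f(k) − (k**3 + 3*k**2 + 7*k/4 + 3/8) = 0.
Bound: deg f ≤ 4.
Solving with deg f ≤ 4: f(k) = k**2*(2*k**2 + 4*k - 3)/8.
Get s_k = R·t_k = k**2*(2*k**2 + 4*k - 3) with R(k) = B(k−1)f(k)/C(k) = k**2*(2*k**2 + 4*k - 3)/(8*k**3 + 24*k**2 + 14*k + 3).
Check: Δs_k = 8*k**3 + 24*k**2 + 14*k + 3. ✓
s_(n+1) = 2*n**4 + 12*n**3 + 21*n**2 + 14*n + 3 and s_(2) = 52, so S(n) = 2*n**4 + 12*n**3 + 21*n**2 + 14*n - 49.

S(n) = 2 n^{4} + 12 n^{3} + 21 n^{2} + 14 n - 49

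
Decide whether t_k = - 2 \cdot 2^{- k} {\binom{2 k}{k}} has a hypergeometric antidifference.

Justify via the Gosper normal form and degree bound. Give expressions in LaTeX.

Ratio r(k) = (2*k + 1)/(k + 1).
Gosper form: A/B · C(k+1)/C(k) with A=2*k + 1, B=k + 1, C=1.
Need (2*k + 1)·f(k+1) − (k)·f(k) = 1.
Bound: deg f ≤ -1.
Bound -1 < 0, so the key equation has no polynomial solution.

No; the degree bound rules out any f.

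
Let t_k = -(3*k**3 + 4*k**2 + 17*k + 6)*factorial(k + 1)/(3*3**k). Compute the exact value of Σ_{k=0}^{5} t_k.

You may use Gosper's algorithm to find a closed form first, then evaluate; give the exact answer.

Compute t_(k+1)/t_k: get (3*k**4 + 19*k**3 + 60*k**2 + 98*k + 60)/(3*(3*k**3 + 4*k**2 + 17*k + 6)).
So A=k/3 + 2/3 and B=1, with C=k**3 + 4*k**2/3 + 17*k/3 + 2.
Set up (k/3 + 2/3)·f(k+1) − (1)·f(k) − (k**3 + 4*k**2/3 + 17*k/3 + 2) = 0.
d = 2 from the (1,0,3) case.
A polynomial solution: f(k) = 3*k**2 + k + 2.
Certificate R = B(k−1)f/C = 3*(3*k**2 + k + 2)/(3*k**3 + 4*k**2 + 17*k + 6) gives s_k = -(3*k**2 + k + 2)*factorial(k + 1)/3**k.
Check: Δs_k = -(3*k**3 + 4*k**2 + 17*k + 6)*factorial(k + 1)/(3*3**k). ✓
Σ_(k=0)^(5) t_k = s_(6) − s_(0) = -64960/81 − (-2) = -64798/81.

Σ = -64798/81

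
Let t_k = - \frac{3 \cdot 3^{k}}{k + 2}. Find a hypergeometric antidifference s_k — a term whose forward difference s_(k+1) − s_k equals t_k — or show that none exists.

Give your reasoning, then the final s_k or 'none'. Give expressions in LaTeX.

t_(k+1)/t_k = 3*(k + 2)/(k + 3).
Take A(k)=3*k + 6, B(k)=k + 3, C(k)=1.
Key eq: (3*k + 6)·f(k+1) = (k + 2)·f(k) + (1).
From deg A=1, deg B=1, deg C=0: d=-1.
Negative degree bound (-1): no f exists, t_k not Gosper-summable.

none (Gosper's algorithm certifies no s_k)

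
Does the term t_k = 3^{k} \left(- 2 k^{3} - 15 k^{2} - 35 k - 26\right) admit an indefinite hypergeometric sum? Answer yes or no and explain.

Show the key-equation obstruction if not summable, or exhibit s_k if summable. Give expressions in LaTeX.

Yes. s_k = 3^{k} \left(- k^{3} - 3 k^{2} - 4 k - 1\right).

t_(k+1)/t_k = 3*(2*k**3 + 21*k**2 + 71*k + 78)/(2*k**3 + 15*k**2 + 35*k + 26).
Normal form (A,B,C) = (3, 1, k**3 + 15*k**2/2 + 35*k/2 + 13).
Solve (3)·f(k+1) − (1)·f(k) = k**3 + 15*k**2/2 + 35*k/2 + 13.
d = 3 from the (0,0,3) case.
Solving with deg f ≤ 3: f(k) = (k**3 + 3*k**2 + 4*k + 1)/2.
Then R = B(k−1)f/C = (k**3 + 3*k**2 + 4*k + 1)/((k + 2)*(2*k**2 + 11*k + 13)), so s_k = R(k)·t_k = 3**k*(-k**3 - 3*k**2 - 4*k - 1).
s_(k+1) − s_k = 3**k*(-2*k**3 - 15*k**2 - 35*k - 26) = t_k.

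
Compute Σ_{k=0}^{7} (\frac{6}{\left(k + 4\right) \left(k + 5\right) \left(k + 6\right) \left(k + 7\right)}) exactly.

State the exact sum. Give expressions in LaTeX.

Σ = 43/2730

t_(k+1)/t_k = (k + 4)/(k + 8).
Gosper form: A/B · C(k+1)/C(k) with A=k + 4, B=k + 8, C=1.
Key eq: (k + 4)·f(k+1) = (k + 7)·f(k) + (1).
deg f ≤ 3 (via 1,1,0).
A polynomial solution: f(k) = k*(k**2 + 15*k + 74)/360.
Certificate R = B(k−1)f/C = k*(k + 7)*(k**2 + 15*k + 74)/360 gives s_k = k*(k**2 + 15*k + 74)/(60*(k + 4)*(k + 5)*(k + 6)).
s_(k+1) − s_k = 6/(k**4 + 22*k**3 + 179*k**2 + 638*k + 840) = t_k.
Evaluate s at k=8 and k=0: 43/2730 and 0; difference 43/2730.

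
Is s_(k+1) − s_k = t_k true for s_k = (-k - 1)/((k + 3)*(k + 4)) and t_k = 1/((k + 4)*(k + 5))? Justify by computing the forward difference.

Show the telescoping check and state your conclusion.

Invalid: residual -4/(k**3 + 12*k**2 + 47*k + 60) ≠ 0.

s_(k+1) = (-k - 2)/((k + 4)*(k + 5))
s_(k+1) − s_k = (k - 1)/(k**3 + 12*k**2 + 47*k + 60)
(s_(k+1) − s_k) − t_k = -4/(k**3 + 12*k**2 + 47*k + 60)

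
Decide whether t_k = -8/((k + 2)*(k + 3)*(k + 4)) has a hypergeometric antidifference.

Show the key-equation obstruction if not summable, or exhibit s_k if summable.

Yes. s_k = 2*k*(-k - 5)/(3*(k + 2)*(k + 3)).

Ratio r(k) = (k + 2)/(k + 5).
Normal form (A,B,C) = (k + 2, k + 5, 1).
Key eq: (k + 2)·f(k+1) = (k + 4)·f(k) + (1).
Degrees (1,1,0) ⇒ d ≤ 2.
Solve for f: f(k) = k*(k + 5)/12 (degree 2 ≤ 2).
Certificate R = B(k−1)f/C = k*(k + 4)*(k + 5)/12 gives s_k = 2*k*(-k - 5)/(3*(k + 2)*(k + 3)).
Δs = -8/(k**3 + 9*k**2 + 26*k + 24), as required.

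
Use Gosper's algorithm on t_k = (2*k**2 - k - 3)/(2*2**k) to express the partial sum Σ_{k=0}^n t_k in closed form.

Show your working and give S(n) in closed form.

Ratio r(k) = (k/2 - (k + 1)**2 + 2)/(-2*k**2 + k + 3).
So A=1/2 and B=1, with C=k**2 - k/2 - 3/2.
Key eq: (1/2)·f(k+1) = (1)·f(k) + (k**2 - k/2 - 3/2).
d = 2 from the (0,0,2) case.
A polynomial solution: f(k) = -2*k**2 - 3*k - 2.
Then R = B(k−1)f/C = -2*(2*k**2 + 3*k + 2)/((k + 1)*(2*k - 3)), so s_k = R(k)·t_k = (-2*k**2 - 3*k - 2)/2**k.
Check: Δs_k = (2*k**2 - k - 3)/(2*2**k). ✓
Evaluate: s_(n+1) = 2**(-n - 1)*(-2*n**2 - 7*n - 7); subtract s_(0) = -2 ⇒ S(n) = 2**(-n - 1)*(2**(n + 2) - 2*n**2 - 7*n - 7).

S(n) = 2**(-n - 1)*(2**(n + 2) - 2*n**2 - 7*n - 7)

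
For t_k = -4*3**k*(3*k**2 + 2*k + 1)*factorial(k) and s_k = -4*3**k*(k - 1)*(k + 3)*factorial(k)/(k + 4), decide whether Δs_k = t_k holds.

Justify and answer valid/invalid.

Invalid: residual 4*3**k*(3*k**3 + 14*k**2 + 8*k + 5)*factorial(k)/((k + 4)*(k + 5)) ≠ 0.

s_(k+1) = -12*3**k*k*(k + 4)*factorial(k + 1)/(k + 5)
s_(k+1) − s_k = -4*3**k*(3*k**4 + 26*k**3 + 65*k**2 + 41*k + 15)*factorial(k)/((k + 4)*(k + 5))
(s_(k+1) − s_k) − t_k = 4*3**k*(3*k**3 + 14*k**2 + 8*k + 5)*factorial(k)/((k + 4)*(k + 5))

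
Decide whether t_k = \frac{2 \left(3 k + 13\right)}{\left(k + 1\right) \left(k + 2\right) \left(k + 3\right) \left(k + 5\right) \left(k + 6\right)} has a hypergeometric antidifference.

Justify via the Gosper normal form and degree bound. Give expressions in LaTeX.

Step 1: r(k) = (k + 1)*(k + 5)*(3*k + 16)/((k + 4)*(k + 7)*(3*k + 13)).
Take A(k)=k + 1, B(k)=k + 7, C(k)=k**2 + 25*k/3 + 52/3.
f must satisfy (k + 1)·f(k+1) − (k + 6)·f(k) = k**2 + 25*k/3 + 52/3.
d = 5 from the (1,1,2) case.
Coefficient equations give f(k) = k*(k + 3)*(k + 4)*(k**2 + 8*k + 17)/30.
R(k) = B(k−1)·f(k)/C(k) = k*(k + 3)*(k + 6)*(k**2 + 8*k + 17)/(10*(3*k + 13)); s_k = R·t_k = k*(k**2 + 8*k + 17)/(5*(k**3 + 8*k**2 + 17*k + 10)).
Verify: 2*(3*k + 13)/(k**5 + 17*k**4 + 107*k**3 + 307*k**2 + 396*k + 180) matches t_k.

Yes. s_k = \frac{k \left(k^{2} + 8 k + 17\right)}{5 \left(k^{3} + 8 k^{2} + 17 k + 10\right)}.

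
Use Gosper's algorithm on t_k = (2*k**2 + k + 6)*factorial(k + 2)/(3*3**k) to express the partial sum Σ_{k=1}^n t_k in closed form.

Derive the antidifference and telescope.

S(n) = -2 + 2*n*factorial(n + 3)/(3*3**n) + factorial(n + 3)/(3*3**n)

Compute t_(k+1)/t_k: get (k + 3)*(k + 2*(k + 1)**2 + 7)/(3*(2*k**2 + k + 6)).
Gosper form: A/B · C(k+1)/C(k) with A=k/3 + 1, B=1, C=k**2 + k/2 + 3.
f must satisfy (k/3 + 1)·f(k+1) − (1)·f(k) = k**2 + k/2 + 3.
Degrees (1,0,2) ⇒ d ≤ 1.
Solve for f: f(k) = 3*(2*k - 1)/2 (degree 1 ≤ 1).
Then R = B(k−1)f/C = 3*(2*k - 1)/(2*k**2 + k + 6), so s_k = R(k)·t_k = (2*k - 1)*factorial(k + 2)/3**k.
Verify: (2*k**2 + k + 6)*factorial(k + 2)/(3*3**k) matches t_k.
Telescope: S(n) = s_(n+1) − s_(1) = 3**(-n - 1)*(2*n + 1)*factorial(n + 3) − (2) = -2 + 2*n*factorial(n + 3)/(3*3**n) + factorial(n + 3)/(3*3**n).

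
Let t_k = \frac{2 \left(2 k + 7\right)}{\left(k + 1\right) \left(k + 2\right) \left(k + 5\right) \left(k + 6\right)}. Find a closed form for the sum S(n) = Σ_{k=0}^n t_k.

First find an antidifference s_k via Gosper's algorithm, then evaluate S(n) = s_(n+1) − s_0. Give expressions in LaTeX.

r(k) = (k + 1)*(k + 5)*(2*k + 9)/((k + 3)*(k + 7)*(2*k + 7)) after simplifying.
Factor: A=k + 1; B=k + 7; C=k**3 + 21*k**2/2 + 73*k/2 + 42.
Key eq: (k + 1)·f(k+1) = (k + 6)·f(k) + (k**3 + 21*k**2/2 + 73*k/2 + 42).
Bound: deg f ≤ 5.
A polynomial solution: f(k) = k*(k + 2)*(k + 3)*(k + 4)*(k + 6)/10.
Then R = B(k−1)f/C = k*(k + 2)*(k + 6)**2/(5*(2*k + 7)), so s_k = R(k)·t_k = 2*k*(k + 6)/(5*(k**2 + 6*k + 5)).
Verify: 2*(2*k + 7)/(k**4 + 14*k**3 + 65*k**2 + 112*k + 60) matches t_k.
s_(n+1) = 2*(n**2 + 8*n + 7)/(5*(n**2 + 8*n + 12)) and s_(0) = 0, so S(n) = 2*(n**2 + 8*n + 7)/(5*(n**2 + 8*n + 12)).

S(n) = \frac{2 \left(n^{2} + 8 n + 7\right)}{5 \left(n^{2} + 8 n + 12\right)}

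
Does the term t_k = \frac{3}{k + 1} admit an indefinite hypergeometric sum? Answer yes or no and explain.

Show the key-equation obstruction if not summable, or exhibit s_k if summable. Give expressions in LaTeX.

Step 1: r(k) = (k + 1)/(k + 2).
Factor: A=k + 1; B=k + 2; C=1.
Key eq: (k + 1)·f(k+1) = (k + 1)·f(k) + (1).
Bound: deg f ≤ 0.
Put f(k) = c0: A·f(k+1) − B(k−1)·f(k) − C = -1; need -1 = 0 — inconsistent ⇒ no f, not summable.

No — t_k has no hypergeometric antidifference.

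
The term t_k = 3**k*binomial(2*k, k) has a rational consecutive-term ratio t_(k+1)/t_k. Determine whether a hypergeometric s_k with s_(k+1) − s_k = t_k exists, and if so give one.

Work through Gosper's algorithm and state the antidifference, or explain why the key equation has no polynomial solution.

no hypergeometric antidifference exists

The ratio is 6*(2*k + 1)/(k + 1).
Factor: A=12*k + 6; B=k + 1; C=1.
Set up (12*k + 6)·f(k+1) − (k)·f(k) − (1) = 0.
Bound: deg f ≤ -1.
Negative degree bound (-1): no f exists, t_k not Gosper-summable.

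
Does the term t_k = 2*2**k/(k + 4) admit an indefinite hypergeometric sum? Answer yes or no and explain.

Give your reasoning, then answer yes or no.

No. Not Gosper-summable.

r(k) = 2*(k + 4)/(k + 5) after simplifying.
A = 2*k + 8, B = k + 5, C = 1.
Solve (2*k + 8)·f(k+1) − (k + 4)·f(k) = 1.
Degrees (1,1,0) ⇒ d ≤ -1.
deg f ≤ -1 is impossible — no certificate.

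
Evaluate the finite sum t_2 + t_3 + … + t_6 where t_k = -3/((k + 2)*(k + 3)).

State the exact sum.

Σ = -5/12

Compute t_(k+1)/t_k: get (k + 2)/(k + 4).
Take A(k)=k + 2, B(k)=k + 4, C(k)=1.
f must satisfy (k + 2)·f(k+1) − (k + 3)·f(k) = 1.
d = 1 from the (1,1,0) case.
Coefficient equations give f(k) = k/2.
So s_k = (B(k−1)f/C)·t_k = (k*(k + 3)/2)·t_k = -3*k/(2*k + 4).
Check: Δs_k = -3/(k**2 + 5*k + 6). ✓
Σ_(k=2)^(6) t_k = s_(7) − s_(2) = -7/6 − (-3/4) = -5/12.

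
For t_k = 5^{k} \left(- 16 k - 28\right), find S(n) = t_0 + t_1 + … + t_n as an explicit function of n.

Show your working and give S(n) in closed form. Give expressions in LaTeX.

The ratio is 5*(4*k + 11)/(4*k + 7).
So A=5 and B=1, with C=k + 7/4.
Need (5)·f(k+1) − (1)·f(k) = k + 7/4.
From deg A=0, deg B=0, deg C=1: d=1.
Solving with deg f ≤ 1: f(k) = (2*k + 1)/8.
So s_k = (B(k−1)f/C)·t_k = ((2*k + 1)/(2*(4*k + 7)))·t_k = 5**k*(-4*k - 2).
Verify: 5**k*(-16*k - 28) matches t_k.
s_(n+1) = 5**(n + 1)*(-4*n - 6) and s_(0) = -2, so S(n) = -20*5**n*n - 30*5**n + 2.

S(n) = - 20 \cdot 5^{n} n - 30 \cdot 5^{n} + 2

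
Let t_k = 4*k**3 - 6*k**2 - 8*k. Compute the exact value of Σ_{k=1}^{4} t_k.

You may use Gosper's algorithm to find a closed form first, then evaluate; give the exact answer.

The ratio is (2*k**3 + 3*k**2 - 4*k - 5)/(k*(2*k**2 - 3*k - 4)).
Normal form (A,B,C) = (1, 1, k**3 - 3*k**2/2 - 2*k).
Set up (1)·f(k+1) − (1)·f(k) − (k**3 - 3*k**2/2 - 2*k) = 0.
From deg A=0, deg B=0, deg C=3: d=4.
Solve for f: f(k) = k*(k - 1)*(k**2 - 3*k - 3)/4 (degree 4 ≤ 4).
So s_k = (B(k−1)f/C)·t_k = ((k - 1)*(k**2 - 3*k - 3)/(2*(2*k**2 - 3*k - 4)))·t_k = k*(k**3 - 4*k**2 + 3).
Δs = 2*k*(2*k**2 - 3*k - 4), as required.
Σ_(k=1)^(4) t_k = s_(5) − s_(1) = 140 − (0) = 140.

Σ = 140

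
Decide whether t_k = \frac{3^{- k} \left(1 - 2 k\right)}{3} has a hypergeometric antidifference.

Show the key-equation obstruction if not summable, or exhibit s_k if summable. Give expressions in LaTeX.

Yes. s_k = 3^{- k} k.

r(k) = (2*k + 1)/(3*(2*k - 1)) after simplifying.
Take A(k)=1/3, B(k)=1, C(k)=k - 1/2.
f must satisfy (1/3)·f(k+1) − (1)·f(k) = k - 1/2.
Bound: deg f ≤ 1.
Solve for f: f(k) = -3*k/2 (degree 1 ≤ 1).
So s_k = (B(k−1)f/C)·t_k = (-3*k/(2*k - 1))·t_k = k/3**k.
Verify: (1 - 2*k)/(3*3**k) matches t_k.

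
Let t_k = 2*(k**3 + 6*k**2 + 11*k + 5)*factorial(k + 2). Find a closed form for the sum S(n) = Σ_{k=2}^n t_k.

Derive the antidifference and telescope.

r(k) = (k**4 + 12*k**3 + 53*k**2 + 101*k + 69)/(k**3 + 6*k**2 + 11*k + 5) after simplifying.
Take A(k)=k + 3, B(k)=1, C(k)=k**3 + 6*k**2 + 11*k + 5.
Key eq: (k + 3)·f(k+1) = (1)·f(k) + (k**3 + 6*k**2 + 11*k + 5).
d = 2 from the (1,0,3) case.
Coefficient equations give f(k) = k**2 + 2*k - 2.
Get s_k = R·t_k = 2*(k**2 + 2*k - 2)*factorial(k + 2) with R(k) = B(k−1)f(k)/C(k) = (k**2 + 2*k - 2)/(k**3 + 6*k**2 + 11*k + 5).
s_(k+1) − s_k = 2*(k**3 + 6*k**2 + 11*k + 5)*factorial(k + 2) = t_k.
Evaluate: s_(n+1) = 2*(n**2 + 4*n + 1)*factorial(n + 3); subtract s_(2) = 288 ⇒ S(n) = 2*n**2*factorial(n + 3) + 8*n*factorial(n + 3) + 2*factorial(n + 3) - 288.

S(n) = 2*n**2*factorial(n + 3) + 8*n*factorial(n + 3) + 2*factorial(n + 3) - 288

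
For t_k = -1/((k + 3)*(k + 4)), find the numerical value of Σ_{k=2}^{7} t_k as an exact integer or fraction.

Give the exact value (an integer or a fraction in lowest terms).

Σ = -6/55

Step 1: r(k) = (k + 3)/(k + 5).
Take A(k)=k + 3, B(k)=k + 5, C(k)=1.
Solve (k + 3)·f(k+1) − (k + 4)·f(k) = 1.
deg f ≤ 1 (via 1,1,0).
Match coefficients ⇒ f(k) = k/3.
Certificate R = B(k−1)f/C = k*(k + 4)/3 gives s_k = -k/(3*k + 9).
Δs = -1/(k**2 + 7*k + 12), as required.
Sum = s_(8) − s_(2); s_(8) = -8/33, s_(2) = -2/15 ⇒ -6/55.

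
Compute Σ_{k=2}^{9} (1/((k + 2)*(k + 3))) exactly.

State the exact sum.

Σ = 1/6

Ratio r(k) = (k + 2)/(k + 4).
Factor: A=k + 2; B=k + 4; C=1.
Solve (k + 2)·f(k+1) − (k + 3)·f(k) = 1.
From deg A=1, deg B=1, deg C=0: d=1.
Solve for f: f(k) = k/2 (degree 1 ≤ 1).
Certificate R = B(k−1)f/C = k*(k + 3)/2 gives s_k = k/(2*(k + 2)).
Verify: 1/(k**2 + 5*k + 6) matches t_k.
Sum = s_(10) − s_(2); s_(10) = 5/12, s_(2) = 1/4 ⇒ 1/6.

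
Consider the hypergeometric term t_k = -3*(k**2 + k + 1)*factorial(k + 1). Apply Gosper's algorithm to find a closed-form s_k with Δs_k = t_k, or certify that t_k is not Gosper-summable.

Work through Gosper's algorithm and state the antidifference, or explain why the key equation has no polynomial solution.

The ratio is (k + 2)*(k + (k + 1)**2 + 2)/(k**2 + k + 1).
So A=k + 2 and B=1, with C=k**2 + k + 1.
f must satisfy (k + 2)·f(k+1) − (1)·f(k) = k**2 + k + 1.
d = 1 from the (1,0,2) case.
Coefficient equations give f(k) = k - 1.
R(k) = B(k−1)·f(k)/C(k) = (k - 1)/(k**2 + k + 1); s_k = R·t_k = -3*(k - 1)*factorial(k + 1).
Verify: -3*(k**2 + k + 1)*factorial(k + 1) matches t_k.

s_k = -3*(k - 1)*factorial(k + 1)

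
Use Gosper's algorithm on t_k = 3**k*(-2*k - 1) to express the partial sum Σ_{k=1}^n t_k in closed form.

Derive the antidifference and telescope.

S(n) = -3**(n + 1)*n

The ratio is 3*(2*k + 3)/(2*k + 1).
Gosper form: A/B · C(k+1)/C(k) with A=3, B=1, C=k + 1/2.
Set up (3)·f(k+1) − (1)·f(k) − (k + 1/2) = 0.
Degrees (0,0,1) ⇒ d ≤ 1.
Coefficient equations give f(k) = (k - 1)/2.
Get s_k = R·t_k = 3**k*(1 - k) with R(k) = B(k−1)f(k)/C(k) = (k - 1)/(2*k + 1).
Check: Δs_k = 3**k*(-2*k - 1). ✓
Telescope: S(n) = s_(n+1) − s_(1) = -3**(n + 1)*n − (0) = -3**(n + 1)*n.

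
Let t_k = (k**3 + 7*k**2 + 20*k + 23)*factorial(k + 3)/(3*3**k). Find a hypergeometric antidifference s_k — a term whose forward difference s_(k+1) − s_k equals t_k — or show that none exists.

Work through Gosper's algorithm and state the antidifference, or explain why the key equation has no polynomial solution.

t_(k+1)/t_k = (k**4 + 14*k**3 + 77*k**2 + 199*k + 204)/(3*(k**3 + 7*k**2 + 20*k + 23)).
Factor: A=k/3 + 4/3; B=1; C=k**3 + 7*k**2 + 20*k + 23.
Set up (k/3 + 4/3)·f(k+1) − (1)·f(k) − (k**3 + 7*k**2 + 20*k + 23) = 0.
d = 2 from the (1,0,3) case.
Solve for f: f(k) = 3*(k + 1)*(k + 3) (degree 2 ≤ 2).
So s_k = (B(k−1)f/C)·t_k = (3*(k + 1)*(k + 3)/(k**3 + 7*k**2 + 20*k + 23))·t_k = (k + 1)*(k + 3)*factorial(k + 3)/3**k.
s_(k+1) − s_k = (k**3 + 7*k**2 + 20*k + 23)*factorial(k + 3)/(3*3**k) = t_k.

s_k = (k + 1)*(k + 3)*factorial(k + 3)/3**k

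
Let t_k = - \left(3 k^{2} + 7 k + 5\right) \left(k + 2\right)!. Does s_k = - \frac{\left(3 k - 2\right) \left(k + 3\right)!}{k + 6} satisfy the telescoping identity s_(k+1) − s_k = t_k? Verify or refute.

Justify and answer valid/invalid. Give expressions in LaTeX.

s_(k+1) = -(3*k + 1)*factorial(k + 4)/(k + 7)
s_(k+1) − s_k = -(k + 1)*(k + 2)*(3*k + 19)*factorial(k + 3)/((k + 6)*(k + 7))
(s_(k+1) − s_k) − t_k = 3*(3*k**3 + 25*k**2 + 44*k + 32)*factorial(k + 2)/((k + 6)*(k + 7))

Invalid: residual \frac{3 \left(3 k^{3} + 25 k^{2} + 44 k + 32\right) \left(k + 2\right)!}{\left(k + 6\right) \left(k + 7\right)} ≠ 0.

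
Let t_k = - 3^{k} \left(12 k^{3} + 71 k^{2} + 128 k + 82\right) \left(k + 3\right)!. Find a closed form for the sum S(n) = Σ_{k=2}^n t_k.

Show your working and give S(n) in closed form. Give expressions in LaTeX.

Compute t_(k+1)/t_k: get 3*(12*k**4 + 155*k**3 + 734*k**2 + 1517*k + 1172)/(12*k**3 + 71*k**2 + 128*k + 82).
Normal form (A,B,C) = (3*k + 12, 1, k**3 + 71*k**2/12 + 32*k/3 + 41/6).
Key eq: (3*k + 12)·f(k+1) = (1)·f(k) + (k**3 + 71*k**2/12 + 32*k/3 + 41/6).
d = 2 from the (1,0,3) case.
Coefficient equations give f(k) = (4*k**2 + k + 2)/12.
R(k) = B(k−1)·f(k)/C(k) = (4*k**2 + k + 2)/(12*k**3 + 71*k**2 + 128*k + 82); s_k = R·t_k = -3**k*(4*k**2 + k + 2)*factorial(k + 3).
Verify: -3**k*(12*k**3 + 71*k**2 + 128*k + 82)*factorial(k + 3) matches t_k.
Σ_(k=2)^n t_k = s_(n+1) − s_(2) = (-3**(n + 1)*(4*n**2 + 9*n + 7)*factorial(n + 4)) − (-21600), i.e. -12*3**n*n**2*factorial(n + 4) - 27*3**n*n*factorial(n + 4) - 21*3**n*factorial(n + 4) + 21600.

S(n) = - 12 \cdot 3^{n} n^{2} \left(n + 4\right)! - 27 \cdot 3^{n} n \left(n + 4\right)! - 21 \cdot 3^{n} \left(n + 4\right)! + 21600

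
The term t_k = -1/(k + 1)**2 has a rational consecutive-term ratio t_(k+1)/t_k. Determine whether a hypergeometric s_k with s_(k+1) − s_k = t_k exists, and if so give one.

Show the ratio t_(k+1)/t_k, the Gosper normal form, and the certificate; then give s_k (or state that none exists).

Ratio r(k) = (k + 1)**2/(k + 2)**2.
Normal form (A,B,C) = (k**2 + 2*k + 1, k**2 + 4*k + 4, 1).
Need (k**2 + 2*k + 1)·f(k+1) − (k**2 + 2*k + 1)·f(k) = 1.
d = 0 from the (2,2,0) case.
Generic f = c0 gives residual -1; -1 = 0 cannot hold, so t_k is not Gosper-summable.

none — t_k is not Gosper-summable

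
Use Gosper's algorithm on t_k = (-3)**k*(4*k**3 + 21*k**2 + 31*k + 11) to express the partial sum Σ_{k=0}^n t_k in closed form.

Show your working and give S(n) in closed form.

S(n) = 3*(-3)**n*n**3 + 18*(-3)**n*n**2 + 30*(-3)**n*n + 12*(-3)**n - 1

t_(k+1)/t_k = 3*(-4*k**3 - 33*k**2 - 85*k - 67)/(4*k**3 + 21*k**2 + 31*k + 11).
Gosper form: A/B · C(k+1)/C(k) with A=-3, B=1, C=k**3 + 21*k**2/4 + 31*k/4 + 11/4.
Need (-3)·f(k+1) − (1)·f(k) = k**3 + 21*k**2/4 + 31*k/4 + 11/4.
Bound: deg f ≤ 3.
Match coefficients ⇒ f(k) = -(k + 1)*(k**2 + 2*k - 1)/4.
Then R = B(k−1)f/C = -(k + 1)*(k**2 + 2*k - 1)/(4*k**3 + 21*k**2 + 31*k + 11), so s_k = R(k)·t_k = (-3)**k*(-k**3 - 3*k**2 - k + 1).
Check: Δs_k = (-3)**k*(4*k**3 + 21*k**2 + 31*k + 11). ✓
Σ_(k=0)^n t_k = s_(n+1) − s_(0) = (3*(-3)**n*(n**3 + 6*n**2 + 10*n + 4)) − (1), i.e. 3*(-3)**n*n**3 + 18*(-3)**n*n**2 + 30*(-3)**n*n + 12*(-3)**n - 1.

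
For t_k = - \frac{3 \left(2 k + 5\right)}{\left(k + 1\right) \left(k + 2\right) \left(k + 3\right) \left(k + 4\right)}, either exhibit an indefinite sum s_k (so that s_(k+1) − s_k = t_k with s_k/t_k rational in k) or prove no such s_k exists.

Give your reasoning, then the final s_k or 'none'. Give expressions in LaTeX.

The ratio is (k + 1)*(2*k + 7)/((k + 5)*(2*k + 5)).
Take A(k)=k + 1, B(k)=k + 5, C(k)=k + 5/2.
Solve (k + 1)·f(k+1) − (k + 4)·f(k) = k + 5/2.
Bound: deg f ≤ 3.
Solving with deg f ≤ 3: f(k) = k*(k + 2)*(k + 4)/6.
Then R = B(k−1)f/C = k*(k + 2)*(k + 4)**2/(3*(2*k + 5)), so s_k = R(k)·t_k = k*(-k - 4)/(k**2 + 4*k + 3).
Verify: 3*(-2*k - 5)/(k**4 + 10*k**3 + 35*k**2 + 50*k + 24) matches t_k.

s_k = \frac{k \left(- k - 4\right)}{k^{2} + 4 k + 3}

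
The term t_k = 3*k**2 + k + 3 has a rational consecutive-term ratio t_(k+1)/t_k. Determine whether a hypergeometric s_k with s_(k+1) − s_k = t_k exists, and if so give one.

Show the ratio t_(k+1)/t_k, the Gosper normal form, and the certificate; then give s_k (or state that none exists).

s_k = k*(k**2 - k + 3)

t_(k+1)/t_k = (k + 3*(k + 1)**2 + 4)/(3*k**2 + k + 3).
Take A(k)=1, B(k)=1, C(k)=k**2 + k/3 + 1.
Set up (1)·f(k+1) − (1)·f(k) − (k**2 + k/3 + 1) = 0.
Degrees (0,0,2) ⇒ d ≤ 3.
A polynomial solution: f(k) = k*(k**2 - k + 3)/3.
So s_k = (B(k−1)f/C)·t_k = (k*(k**2 - k + 3)/(3*k**2 + k + 3))·t_k = k*(k**2 - k + 3).
s_(k+1) − s_k = 3*k**2 + k + 3 = t_k.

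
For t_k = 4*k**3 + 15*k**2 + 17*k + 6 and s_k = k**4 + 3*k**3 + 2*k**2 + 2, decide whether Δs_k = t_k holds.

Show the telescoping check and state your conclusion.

valid; difference matches t_k

s_(k+1) = k**4 + 7*k**3 + 17*k**2 + 17*k + 8
s_(k+1) − s_k = 4*k**3 + 15*k**2 + 17*k + 6
(s_(k+1) − s_k) − t_k = 0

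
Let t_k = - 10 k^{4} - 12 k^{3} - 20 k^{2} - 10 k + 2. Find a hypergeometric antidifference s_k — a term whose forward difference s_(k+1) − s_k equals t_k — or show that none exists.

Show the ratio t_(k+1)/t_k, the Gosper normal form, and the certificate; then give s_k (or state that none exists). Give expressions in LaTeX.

Ratio r(k) = (5*k**4 + 26*k**3 + 58*k**2 + 63*k + 25)/(5*k**4 + 6*k**3 + 10*k**2 + 5*k - 1).
Gosper form: A/B · C(k+1)/C(k) with A=1, B=1, C=k**4 + 6*k**3/5 + 2*k**2 + k - 1/5.
Key eq: (1)·f(k+1) = (1)·f(k) + (k**4 + 6*k**3/5 + 2*k**2 + k - 1/5).
Degrees (0,0,4) ⇒ d ≤ 5.
Match coefficients ⇒ f(k) = k*(k**4 - k**3 + 2*k**2 - k - 2)/5.
Then R = B(k−1)f/C = k*(k**4 - k**3 + 2*k**2 - k - 2)/(5*k**4 + 6*k**3 + 10*k**2 + 5*k - 1), so s_k = R(k)·t_k = 2*k*(-k**4 + k**3 - 2*k**2 + k + 2).
Verify: -10*k**4 - 12*k**3 - 20*k**2 - 10*k + 2 matches t_k.

s_k = 2 k \left(- k^{4} + k^{3} - 2 k^{2} + k + 2\right)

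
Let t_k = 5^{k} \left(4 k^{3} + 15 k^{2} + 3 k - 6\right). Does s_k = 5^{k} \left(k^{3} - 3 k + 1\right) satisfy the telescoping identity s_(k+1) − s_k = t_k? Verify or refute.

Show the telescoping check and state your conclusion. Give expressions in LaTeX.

s_(k+1) = 5**(k + 1)*(-3*k + (k + 1)**3 - 2)
s_(k+1) − s_k = 5**k*(-k**3 - 12*k + 5*(k + 1)**3 - 11)
(s_(k+1) − s_k) − t_k = 0

Valid: the claim telescopes to t_k.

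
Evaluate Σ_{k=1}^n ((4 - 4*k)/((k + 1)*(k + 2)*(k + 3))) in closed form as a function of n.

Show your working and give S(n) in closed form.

Step 1: r(k) = k*(k + 1)/((k - 1)*(k + 4)).
Gosper form: A/B · C(k+1)/C(k) with A=k + 1, B=k + 4, C=k - 1.
f must satisfy (k + 1)·f(k+1) − (k + 3)·f(k) = k - 1.
From deg A=1, deg B=1, deg C=1: d=2.
Solve for f: f(k) = -k (degree 1 ≤ 2).
Then R = B(k−1)f/C = -k*(k + 3)/(k - 1), so s_k = R(k)·t_k = 4*k/((k + 1)*(k + 2)).
Δs = 4*(1 - k)/(k**3 + 6*k**2 + 11*k + 6), as required.
Σ_(k=1)^n t_k = s_(n+1) − s_(1) = (4*(n + 1)/(n**2 + 5*n + 6)) − (2/3), i.e. 2*n*(1 - n)/(3*(n**2 + 5*n + 6)).

S(n) = 2*n*(1 - n)/(3*(n**2 + 5*n + 6))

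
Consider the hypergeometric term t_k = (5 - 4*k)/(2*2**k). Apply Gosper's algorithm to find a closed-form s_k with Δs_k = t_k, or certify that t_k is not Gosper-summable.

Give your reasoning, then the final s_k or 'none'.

s_k = (4*k - 1)/2**k

The ratio is (4*k - 1)/(2*(4*k - 5)).
Gosper form: A/B · C(k+1)/C(k) with A=1/2, B=1, C=k - 5/4.
Solve (1/2)·f(k+1) − (1)·f(k) = k - 5/4.
Bound: deg f ≤ 1.
Solving with deg f ≤ 1: f(k) = -(4*k - 1)/2.
Get s_k = R·t_k = (4*k - 1)/2**k with R(k) = B(k−1)f(k)/C(k) = -2*(4*k - 1)/(4*k - 5).
Δs = (5 - 4*k)/(2*2**k), as required.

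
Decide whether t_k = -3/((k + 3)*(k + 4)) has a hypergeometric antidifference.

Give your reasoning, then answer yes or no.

Step 1: r(k) = (k + 3)/(k + 5).
Take A(k)=k + 3, B(k)=k + 5, C(k)=1.
Key eq: (k + 3)·f(k+1) = (k + 4)·f(k) + (1).
Bound: deg f ≤ 1.
Coefficient equations give f(k) = k/3.
Certificate R = B(k−1)f/C = k*(k + 4)/3 gives s_k = -k/(k + 3).
Δs = -3/(k**2 + 7*k + 12), as required.

Yes. s_k = -k/(k + 3).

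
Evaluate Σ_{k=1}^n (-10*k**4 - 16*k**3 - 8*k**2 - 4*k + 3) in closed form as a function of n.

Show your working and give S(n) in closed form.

Step 1: r(k) = (10*k**4 + 56*k**3 + 116*k**2 + 108*k + 35)/(10*k**4 + 16*k**3 + 8*k**2 + 4*k - 3).
A = 1, B = 1, C = k**4 + 8*k**3/5 + 4*k**2/5 + 2*k/5 - 3/10.
Solve (1)·f(k+1) − (1)·f(k) = k**4 + 8*k**3/5 + 4*k**2/5 + 2*k/5 - 3/10.
Bound: deg f ≤ 5.
Match coefficients ⇒ f(k) = k*(k**2 - 2)*(2*k**2 - k + 2)/10.
So s_k = (B(k−1)f/C)·t_k = (k*(k**2 - 2)*(2*k**2 - k + 2)/(10*k**4 + 16*k**3 + 8*k**2 + 4*k - 3))·t_k = k*(-2*k**4 + k**3 + 2*k**2 - 2*k + 4).
Δs = -10*k**4 - 16*k**3 - 8*k**2 - 4*k + 3, as required.
Σ_(k=1)^n t_k = s_(n+1) − s_(1) = (-2*n**5 - 9*n**4 - 14*n**3 - 10*n**2 + 3) − (3), i.e. n**2*(-2*n**3 - 9*n**2 - 14*n - 10).

S(n) = n**2*(-2*n**3 - 9*n**2 - 14*n - 10)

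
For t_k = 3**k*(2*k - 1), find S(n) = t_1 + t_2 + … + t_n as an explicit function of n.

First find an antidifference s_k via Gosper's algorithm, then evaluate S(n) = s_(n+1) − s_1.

S(n) = 3*3**n*n - 3*3**n + 3

r(k) = 3*(2*k + 1)/(2*k - 1) after simplifying.
So A=3 and B=1, with C=k - 1/2.
f must satisfy (3)·f(k+1) − (1)·f(k) = k - 1/2.
Degrees (0,0,1) ⇒ d ≤ 1.
Solving with deg f ≤ 1: f(k) = (k - 2)/2.
So s_k = (B(k−1)f/C)·t_k = ((k - 2)/(2*k - 1))·t_k = 3**k*(k - 2).
Check: Δs_k = 3**k*(2*k - 1). ✓
Telescope: S(n) = s_(n+1) − s_(1) = 3**(n + 1)*(n - 1) − (-3) = 3*3**n*n - 3*3**n + 3.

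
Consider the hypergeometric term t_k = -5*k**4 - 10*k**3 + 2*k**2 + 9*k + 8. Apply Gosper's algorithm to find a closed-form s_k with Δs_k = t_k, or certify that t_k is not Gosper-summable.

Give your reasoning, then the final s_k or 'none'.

s_k = k*(-k**4 + 4*k**2 + k + 4)

t_(k+1)/t_k = (5*k**4 + 30*k**3 + 58*k**2 + 37*k - 4)/(5*k**4 + 10*k**3 - 2*k**2 - 9*k - 8).
A = 1, B = 1, C = k**4 + 2*k**3 - 2*k**2/5 - 9*k/5 - 8/5.
Need (1)·f(k+1) − (1)·f(k) = k**4 + 2*k**3 - 2*k**2/5 - 9*k/5 - 8/5.
From deg A=0, deg B=0, deg C=4: d=5.
Solve for f: f(k) = k*(k**4 - 4*k**2 - k - 4)/5 (degree 5 ≤ 5).
Get s_k = R·t_k = k*(-k**4 + 4*k**2 + k + 4) with R(k) = B(k−1)f(k)/C(k) = k*(k**4 - 4*k**2 - k - 4)/(5*k**4 + 10*k**3 - 2*k**2 - 9*k - 8).
Δs = -5*k**4 - 10*k**3 + 2*k**2 + 9*k + 8, as required.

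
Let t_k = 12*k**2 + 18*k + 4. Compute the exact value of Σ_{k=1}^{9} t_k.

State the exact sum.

Ratio r(k) = (6*k**2 + 21*k + 17)/(6*k**2 + 9*k + 2).
Gosper form: A/B · C(k+1)/C(k) with A=1, B=1, C=k**2 + 3*k/2 + 1/3.
Need (1)·f(k+1) − (1)·f(k) = k**2 + 3*k/2 + 1/3.
Bound: deg f ≤ 3.
A polynomial solution: f(k) = k*(4*k**2 + 3*k - 3)/12.
R(k) = B(k−1)·f(k)/C(k) = k*(4*k**2 + 3*k - 3)/(2*(6*k**2 + 9*k + 2)); s_k = R·t_k = k*(4*k**2 + 3*k - 3).
s_(k+1) − s_k = 12*k**2 + 18*k + 4 = t_k.
Telescoping: Σ = s_(10) − s_(1) = 4270 − (4) = 4266.

Σ = 4266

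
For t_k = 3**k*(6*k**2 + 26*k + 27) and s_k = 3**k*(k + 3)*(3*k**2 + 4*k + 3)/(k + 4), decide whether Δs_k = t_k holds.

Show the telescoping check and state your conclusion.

Invalid: residual 3**k*(-6*k**3 - 47*k**2 - 127*k - 105)/(k**2 + 9*k + 20) ≠ 0.

s_(k+1) = 3**(k + 1)*(k + 4)*(4*k + 3*(k + 1)**2 + 7)/(k + 5)
s_(k+1) − s_k = 3**k*(6*k**4 + 74*k**3 + 334*k**2 + 636*k + 435)/(k**2 + 9*k + 20)
(s_(k+1) − s_k) − t_k = 3**k*(-6*k**3 - 47*k**2 - 127*k - 105)/(k**2 + 9*k + 20)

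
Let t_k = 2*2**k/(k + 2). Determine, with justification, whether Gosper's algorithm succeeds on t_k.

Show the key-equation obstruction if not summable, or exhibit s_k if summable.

No — t_k has no hypergeometric antidifference.

Step 1: r(k) = 2*(k + 2)/(k + 3).
A = 2*k + 4, B = k + 3, C = 1.
Solve (2*k + 4)·f(k+1) − (k + 2)·f(k) = 1.
From deg A=1, deg B=1, deg C=0: d=-1.
deg f ≤ -1 is impossible — no certificate.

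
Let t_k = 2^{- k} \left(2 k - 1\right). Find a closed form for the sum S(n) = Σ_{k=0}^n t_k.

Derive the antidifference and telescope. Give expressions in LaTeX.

Compute t_(k+1)/t_k: get (2*k + 1)/(2*(2*k - 1)).
Take A(k)=1/2, B(k)=1, C(k)=k - 1/2.
Need (1/2)·f(k+1) − (1)·f(k) = k - 1/2.
d = 1 from the (0,0,1) case.
Coefficient equations give f(k) = -2*k - 1.
R(k) = B(k−1)·f(k)/C(k) = -2*(2*k + 1)/(2*k - 1); s_k = R·t_k = 2*(-2*k - 1)/2**k.
Verify: (2*k - 1)/2**k matches t_k.
Σ_(k=0)^n t_k = s_(n+1) − s_(0) = ((-2*n - 3)/2**n) − (-2), i.e. (2**(n + 1) - 2*n - 3)/2**n.

S(n) = 2^{- n} \left(2^{n + 1} - 2 n - 3\right)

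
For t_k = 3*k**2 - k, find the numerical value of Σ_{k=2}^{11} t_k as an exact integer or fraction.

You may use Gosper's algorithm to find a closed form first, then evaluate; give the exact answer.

r(k) = (-k + 3*(k + 1)**2 - 1)/(k*(3*k - 1)) after simplifying.
Normal form (A,B,C) = (1, 1, k**2 - k/3).
Need (1)·f(k+1) − (1)·f(k) = k**2 - k/3.
Bound: deg f ≤ 3.
Solving with deg f ≤ 3: f(k) = k*(k - 1)**2/3.
So s_k = (B(k−1)f/C)·t_k = ((k - 1)**2/(3*k - 1))·t_k = k*(k**2 - 2*k + 1).
s_(k+1) − s_k = k*(3*k - 1) = t_k.
Evaluate s at k=12 and k=2: 1452 and 2; difference 1450.

Σ = 1450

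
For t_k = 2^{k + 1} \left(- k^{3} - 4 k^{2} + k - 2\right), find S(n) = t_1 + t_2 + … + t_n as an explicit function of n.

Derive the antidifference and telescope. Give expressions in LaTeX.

S(n) = - 4 \cdot 2^{n} n^{3} - 4 \cdot 2^{n} n^{2} - 8 \cdot 2^{n} + 8

Compute t_(k+1)/t_k: get 2*(k**3 + 7*k**2 + 10*k + 6)/(k**3 + 4*k**2 - k + 2).
A = 2, B = 1, C = k**3 + 4*k**2 - k + 2.
Set up (2)·f(k+1) − (1)·f(k) − (k**3 + 4*k**2 - k + 2) = 0.
Degrees (0,0,3) ⇒ d ≤ 3.
Coefficient equations give f(k) = k**3 - 2*k**2 + k + 2.
R(k) = B(k−1)·f(k)/C(k) = (k**3 - 2*k**2 + k + 2)/(k**3 + 4*k**2 - k + 2); s_k = R·t_k = 2**(k + 1)*(-k**3 + 2*k**2 - k - 2).
Δs = 2**(k + 1)*(-k**3 - 4*k**2 + k - 2), as required.
Evaluate: s_(n+1) = 2**(n + 2)*(-n**3 - n**2 - 2); subtract s_(1) = -8 ⇒ S(n) = -4*2**n*n**3 - 4*2**n*n**2 - 8*2**n + 8.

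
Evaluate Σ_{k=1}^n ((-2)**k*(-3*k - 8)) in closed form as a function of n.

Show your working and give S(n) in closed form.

Step 1: r(k) = 2*(-3*k - 11)/(3*k + 8).
Factor: A=-2; B=1; C=k + 8/3.
Solve (-2)·f(k+1) − (1)·f(k) = k + 8/3.
From deg A=0, deg B=0, deg C=1: d=1.
Coefficient equations give f(k) = -(k + 2)/3.
Get s_k = R·t_k = (-2)**k*(k + 2) with R(k) = B(k−1)f(k)/C(k) = -(k + 2)/(3*k + 8).
Δs = (-2)**k*(-3*k - 8), as required.
Evaluate: s_(n+1) = (-2)**(n + 1)*(n + 3); subtract s_(1) = -6 ⇒ S(n) = -2*(-2)**n*n - 6*(-2)**n + 6.

S(n) = -2*(-2)**n*n - 6*(-2)**n + 6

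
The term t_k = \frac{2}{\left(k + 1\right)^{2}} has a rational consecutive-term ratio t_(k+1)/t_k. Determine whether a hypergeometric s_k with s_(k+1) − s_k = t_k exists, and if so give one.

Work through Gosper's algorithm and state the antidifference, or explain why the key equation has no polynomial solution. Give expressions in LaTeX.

Step 1: r(k) = (k + 1)**2/(k + 2)**2.
So A=k**2 + 2*k + 1 and B=k**2 + 4*k + 4, with C=1.
Key eq: (k**2 + 2*k + 1)·f(k+1) = (k**2 + 2*k + 1)·f(k) + (1).
From deg A=2, deg B=2, deg C=0: d=0.
Put f(k) = c0: A·f(k+1) − B(k−1)·f(k) − C = -1; need -1 = 0 — inconsistent ⇒ no f, not summable.

none — t_k is not Gosper-summable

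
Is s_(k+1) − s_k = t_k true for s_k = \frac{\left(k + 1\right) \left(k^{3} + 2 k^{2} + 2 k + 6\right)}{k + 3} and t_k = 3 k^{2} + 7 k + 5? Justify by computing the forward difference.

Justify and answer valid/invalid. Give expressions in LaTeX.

s_(k+1) = (k**4 + 7*k**3 + 19*k**2 + 29*k + 22)/(k + 4)
s_(k+1) − s_k = (3*k**4 + 24*k**3 + 62*k**2 + 71*k + 42)/(k**2 + 7*k + 12)
(s_(k+1) − s_k) − t_k = 2*(-2*k**3 - 14*k**2 - 24*k - 9)/(k**2 + 7*k + 12)

Invalid: residual \frac{2 \left(- 2 k^{3} - 14 k^{2} - 24 k - 9\right)}{k^{2} + 7 k + 12} ≠ 0.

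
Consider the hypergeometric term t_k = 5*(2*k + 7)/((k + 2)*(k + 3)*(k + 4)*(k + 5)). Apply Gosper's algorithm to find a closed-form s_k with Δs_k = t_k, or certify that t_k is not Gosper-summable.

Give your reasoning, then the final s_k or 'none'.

s_k = 5*k*(k + 6)/(8*(k**2 + 6*k + 8))

Ratio r(k) = (k + 2)*(2*k + 9)/((k + 6)*(2*k + 7)).
Normal form (A,B,C) = (k + 2, k + 6, k + 7/2).
Solve (k + 2)·f(k+1) − (k + 5)·f(k) = k + 7/2.
Degrees (1,1,1) ⇒ d ≤ 3.
Solve for f: f(k) = k*(k + 3)*(k + 6)/16 (degree 3 ≤ 3).
Certificate R = B(k−1)f/C = k*(k + 3)*(k + 5)*(k + 6)/(8*(2*k + 7)) gives s_k = 5*k*(k + 6)/(8*(k**2 + 6*k + 8)).
Check: Δs_k = 5*(2*k + 7)/(k**4 + 14*k**3 + 71*k**2 + 154*k + 120). ✓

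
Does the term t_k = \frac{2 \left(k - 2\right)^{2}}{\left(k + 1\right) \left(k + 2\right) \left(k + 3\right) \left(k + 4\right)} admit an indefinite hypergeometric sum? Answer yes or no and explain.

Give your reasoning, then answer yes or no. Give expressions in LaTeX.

Yes. s_k = \frac{k \left(k^{2} + 2 k + 13\right)}{2 \left(k^{3} + 6 k^{2} + 11 k + 6\right)}.

Step 1: r(k) = (k - 1)**2*(k + 1)/((k - 2)**2*(k + 5)).
Take A(k)=k + 1, B(k)=k + 5, C(k)=k**2 - 4*k + 4.
Set up (k + 1)·f(k+1) − (k + 4)·f(k) − (k**2 - 4*k + 4) = 0.
deg f ≤ 3 (via 1,1,2).
Coefficient equations give f(k) = k*(k**2 + 2*k + 13)/4.
Certificate R = B(k−1)f/C = k*(k + 4)*(k**2 + 2*k + 13)/(4*(k - 2)**2) gives s_k = k*(k**2 + 2*k + 13)/(2*(k**3 + 6*k**2 + 11*k + 6)).
Δs = 2*(k**2 - 4*k + 4)/(k**4 + 10*k**3 + 35*k**2 + 50*k + 24), as required.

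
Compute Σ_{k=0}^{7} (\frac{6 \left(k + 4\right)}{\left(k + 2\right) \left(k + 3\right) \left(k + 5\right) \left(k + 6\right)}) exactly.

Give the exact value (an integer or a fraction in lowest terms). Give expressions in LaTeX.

t_(k+1)/t_k = (k + 2)*(k + 5)**2/((k + 4)**2*(k + 7)).
Take A(k)=k + 2, B(k)=k + 7, C(k)=k**2 + 8*k + 16.
Key eq: (k + 2)·f(k+1) = (k + 6)·f(k) + (k**2 + 8*k + 16).
deg f ≤ 4 (via 1,1,2).
Solving with deg f ≤ 4: f(k) = k*(k + 3)*(k + 4)*(k + 7)/20.
Get s_k = R·t_k = 3*k*(k + 7)/(10*(k**2 + 7*k + 10)) with R(k) = B(k−1)f(k)/C(k) = k*(k + 3)*(k + 6)*(k + 7)/(20*(k + 4)).
Check: Δs_k = 6*(k + 4)/(k**4 + 16*k**3 + 91*k**2 + 216*k + 180). ✓
Sum = s_(8) − s_(0); s_(8) = 18/65, s_(0) = 0 ⇒ 18/65.

Σ = 18/65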